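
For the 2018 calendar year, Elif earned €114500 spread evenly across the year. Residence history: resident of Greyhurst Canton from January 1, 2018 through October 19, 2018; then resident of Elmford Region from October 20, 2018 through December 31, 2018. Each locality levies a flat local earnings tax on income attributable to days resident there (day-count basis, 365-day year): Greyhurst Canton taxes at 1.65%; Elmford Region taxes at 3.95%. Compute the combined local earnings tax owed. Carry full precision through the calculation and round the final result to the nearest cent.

€2415.95

Greyhurst Canton, January 1 – October 19, 2018: 292 days → €114500 × 1.65% × 292/365 = €1511.4000
Elmford Region, October 20 – December 31, 2018: 73 days → €114500 × 3.95% × 73/365 = €904.5500
Total = €2415.9500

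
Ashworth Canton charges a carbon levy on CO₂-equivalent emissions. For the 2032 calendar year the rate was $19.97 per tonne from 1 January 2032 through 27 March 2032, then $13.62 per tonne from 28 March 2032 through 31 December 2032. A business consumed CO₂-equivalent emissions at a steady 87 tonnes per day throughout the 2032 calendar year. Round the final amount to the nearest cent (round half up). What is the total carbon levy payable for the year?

1 January – 27 March 2032: 87 days × 87 tonnes/day = 7,569 tonnes at $19.97/tonne → $151,152.93
28 March – 31 December 2032: 279 days × 87 tonnes/day = 24,273 tonnes at $13.62/tonne → $330,598.26

$481,751.19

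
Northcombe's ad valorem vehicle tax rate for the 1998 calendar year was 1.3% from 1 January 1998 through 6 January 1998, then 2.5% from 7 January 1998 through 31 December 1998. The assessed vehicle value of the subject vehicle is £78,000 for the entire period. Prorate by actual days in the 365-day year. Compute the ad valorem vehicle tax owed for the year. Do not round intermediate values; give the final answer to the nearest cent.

1 January – 6 January 1998: 6 days at 1.3% → £78,000 × 1.3% × 6/365 = £16.6685
7 January – 31 December 1998: 359 days at 2.5% → £78,000 × 2.5% × 359/365 = £1,917.9452
Total = £1,934.6137

£1,934.61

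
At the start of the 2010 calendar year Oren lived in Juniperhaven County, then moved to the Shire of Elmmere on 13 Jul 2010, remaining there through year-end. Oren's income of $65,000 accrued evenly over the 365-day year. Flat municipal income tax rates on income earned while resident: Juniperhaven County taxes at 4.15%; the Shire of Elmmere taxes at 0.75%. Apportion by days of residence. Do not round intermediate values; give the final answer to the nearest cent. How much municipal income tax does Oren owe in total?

$1,656.08

Juniperhaven County, 1 Jan – 12 Jul 2010: 193 days → $65,000 × 4.15% × 193/365 = $1,426.3493
The Shire of Elmmere, 13 Jul – 31 Dec 2010: 172 days → $65,000 × 0.75% × 172/365 = $229.7260
Total = $1,656.0753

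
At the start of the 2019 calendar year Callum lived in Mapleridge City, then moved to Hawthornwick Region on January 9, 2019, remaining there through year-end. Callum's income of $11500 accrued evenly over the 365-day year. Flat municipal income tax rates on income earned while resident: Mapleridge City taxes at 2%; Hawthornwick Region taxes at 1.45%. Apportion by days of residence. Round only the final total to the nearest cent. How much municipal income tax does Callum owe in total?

$168.14

Mapleridge City, January 1 – January 8, 2019: 8 days → $11500 × 2% × 8/365 = $5.0411
Hawthornwick Region, January 9 – December 31, 2019: 357 days → $11500 × 1.45% × 357/365 = $163.0952
Total = $168.1363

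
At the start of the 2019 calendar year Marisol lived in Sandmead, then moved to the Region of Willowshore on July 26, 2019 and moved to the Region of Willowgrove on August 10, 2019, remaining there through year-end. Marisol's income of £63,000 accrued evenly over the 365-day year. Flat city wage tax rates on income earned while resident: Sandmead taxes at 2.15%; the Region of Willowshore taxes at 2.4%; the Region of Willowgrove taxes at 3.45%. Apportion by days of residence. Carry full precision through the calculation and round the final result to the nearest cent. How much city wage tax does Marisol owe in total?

£1,684.08

Sandmead, January 1 – July 25, 2019: 206 days → £63,000 × 2.15% × 206/365 = £764.4575
The Region of Willowshore, July 26 – August 9, 2019: 15 days → £63,000 × 2.4% × 15/365 = £62.1370
The Region of Willowgrove, August 10 – December 31, 2019: 144 days → £63,000 × 3.45% × 144/365 = £857.4904
Total = £1,684.0849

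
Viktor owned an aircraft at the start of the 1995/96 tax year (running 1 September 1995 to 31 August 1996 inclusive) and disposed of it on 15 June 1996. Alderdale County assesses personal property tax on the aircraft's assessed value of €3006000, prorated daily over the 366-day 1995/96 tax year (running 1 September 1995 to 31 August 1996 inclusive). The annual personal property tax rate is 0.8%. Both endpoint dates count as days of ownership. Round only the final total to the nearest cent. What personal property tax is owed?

€18988.72

Days held (1 September 1995 – 15 June 1996): 289 out of 366
Tax = €3006000 × 0.8% × 289/366 = €18988.7213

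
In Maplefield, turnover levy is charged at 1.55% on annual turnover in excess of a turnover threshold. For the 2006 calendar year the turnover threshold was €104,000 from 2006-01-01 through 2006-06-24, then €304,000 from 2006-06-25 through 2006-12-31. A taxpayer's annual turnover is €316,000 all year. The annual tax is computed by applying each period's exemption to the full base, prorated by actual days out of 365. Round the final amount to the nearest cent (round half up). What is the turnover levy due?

€1,672.30

2006-01-01 to 2006-06-24: 175 days, exemption €104,000 → (€316,000 − €104,000) × 1.55% × 175/365 = €1,575.4795
2006-06-25 to 2006-12-31: 190 days, exemption €304,000 → (€316,000 − €304,000) × 1.55% × 190/365 = €96.8219
Total = €1,672.3014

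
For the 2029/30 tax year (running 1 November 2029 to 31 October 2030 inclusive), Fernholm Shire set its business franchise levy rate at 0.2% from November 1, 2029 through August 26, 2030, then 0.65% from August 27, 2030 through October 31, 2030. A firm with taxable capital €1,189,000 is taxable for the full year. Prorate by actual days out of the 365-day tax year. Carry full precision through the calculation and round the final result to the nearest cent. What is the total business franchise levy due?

€3,345.49

November 1, 2029 – August 26, 2030: 299 days at 0.2% → €1,189,000 × 0.2% × 299/365 = €1,948.0055
August 27 – October 31, 2030: 66 days at 0.65% → €1,189,000 × 0.65% × 66/365 = €1,397.4822
Total = €3,345.4877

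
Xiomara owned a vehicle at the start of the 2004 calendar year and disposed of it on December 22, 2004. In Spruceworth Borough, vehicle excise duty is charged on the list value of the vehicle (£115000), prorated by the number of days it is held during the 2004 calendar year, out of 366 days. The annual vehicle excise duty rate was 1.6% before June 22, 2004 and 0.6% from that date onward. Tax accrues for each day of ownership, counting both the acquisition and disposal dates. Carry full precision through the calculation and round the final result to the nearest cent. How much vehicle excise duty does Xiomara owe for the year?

January 1 – June 21, 2004: 173 days at 1.6% → £115000 × 1.6% × 173/366 = £869.7268
June 22 – December 22, 2004: 184 days at 0.6% → £115000 × 0.6% × 184/366 = £346.8852
Total = £1216.6120

£1216.61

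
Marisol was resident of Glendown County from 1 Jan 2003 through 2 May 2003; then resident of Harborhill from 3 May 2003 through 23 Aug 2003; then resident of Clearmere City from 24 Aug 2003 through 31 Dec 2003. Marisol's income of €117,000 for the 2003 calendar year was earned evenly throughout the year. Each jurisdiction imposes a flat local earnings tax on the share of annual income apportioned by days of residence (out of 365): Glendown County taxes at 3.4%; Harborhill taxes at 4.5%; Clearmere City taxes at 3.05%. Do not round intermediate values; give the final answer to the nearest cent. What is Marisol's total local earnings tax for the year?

€4,230.59

Glendown County, 1 Jan – 2 May 2003: 122 days → €117,000 × 3.4% × 122/365 = €1,329.6329
Harborhill, 3 May – 23 Aug 2003: 113 days → €117,000 × 4.5% × 113/365 = €1,629.9863
Clearmere City, 24 Aug – 31 Dec 2003: 130 days → €117,000 × 3.05% × 130/365 = €1,270.9726
Total = €4,230.5918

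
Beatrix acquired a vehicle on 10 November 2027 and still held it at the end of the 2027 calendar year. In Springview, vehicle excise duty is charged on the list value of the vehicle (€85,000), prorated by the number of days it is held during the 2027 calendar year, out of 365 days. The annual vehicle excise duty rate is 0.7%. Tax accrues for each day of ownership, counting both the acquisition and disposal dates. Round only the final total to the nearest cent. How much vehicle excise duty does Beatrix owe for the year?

Days held (10 November – 31 December 2027): 52 out of 365
Tax = €85,000 × 0.7% × 52/365 = €84.7671

€84.77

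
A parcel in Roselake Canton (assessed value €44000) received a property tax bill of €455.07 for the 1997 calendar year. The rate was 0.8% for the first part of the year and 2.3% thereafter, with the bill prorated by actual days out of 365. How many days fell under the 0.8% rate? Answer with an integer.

308 days

Let d = days at the first rate; then 365 − d days at the second rate.
€44000 × [0.8%·d + 2.3%·(365−d)] / 365 = €455.07
Solving gives d = 308, so the new rate took effect on 5 Nov 1997.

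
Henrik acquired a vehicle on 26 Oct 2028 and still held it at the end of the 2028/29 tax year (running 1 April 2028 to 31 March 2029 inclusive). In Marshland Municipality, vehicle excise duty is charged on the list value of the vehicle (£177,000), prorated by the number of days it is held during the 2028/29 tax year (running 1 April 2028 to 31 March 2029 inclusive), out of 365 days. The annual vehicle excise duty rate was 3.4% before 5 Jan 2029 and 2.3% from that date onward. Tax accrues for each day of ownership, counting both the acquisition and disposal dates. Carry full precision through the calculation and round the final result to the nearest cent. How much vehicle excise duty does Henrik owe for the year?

26 Oct 2028 – 4 Jan 2029: 71 days at 3.4% → £177,000 × 3.4% × 71/365 = £1,170.6247
5 Jan – 31 Mar 2029: 86 days at 2.3% → £177,000 × 2.3% × 86/365 = £959.1945
Total = £2,129.8192

£2,129.82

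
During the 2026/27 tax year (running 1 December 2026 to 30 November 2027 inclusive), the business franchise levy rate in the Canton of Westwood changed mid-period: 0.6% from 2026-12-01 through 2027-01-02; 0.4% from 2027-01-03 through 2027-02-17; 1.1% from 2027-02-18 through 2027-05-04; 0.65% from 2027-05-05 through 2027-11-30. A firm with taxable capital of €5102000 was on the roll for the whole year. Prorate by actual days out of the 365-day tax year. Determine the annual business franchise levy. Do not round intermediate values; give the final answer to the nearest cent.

€36105.39

2026-12-01 to 2027-01-02: 33 days at 0.6% → €5102000 × 0.6% × 33/365 = €2767.6603
2027-01-03 to 2027-02-17: 46 days at 0.4% → €5102000 × 0.4% × 46/365 = €2571.9671
2027-02-18 to 2027-05-04: 76 days at 1.1% → €5102000 × 1.1% × 76/365 = €11685.6767
2027-05-05 to 2027-11-30: 210 days at 0.65% → €5102000 × 0.65% × 210/365 = €19080.0822
Total = €36105.3863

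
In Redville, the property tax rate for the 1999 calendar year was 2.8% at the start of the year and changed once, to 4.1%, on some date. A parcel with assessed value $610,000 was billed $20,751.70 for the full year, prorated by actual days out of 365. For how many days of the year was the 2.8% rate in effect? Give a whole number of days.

Let d = days at the first rate; then 365 − d days at the second rate.
$610,000 × [2.8%·d + 4.1%·(365−d)] / 365 = $20,751.70
Solving gives d = 196, so the new rate took effect on 16 July 1999.

196 days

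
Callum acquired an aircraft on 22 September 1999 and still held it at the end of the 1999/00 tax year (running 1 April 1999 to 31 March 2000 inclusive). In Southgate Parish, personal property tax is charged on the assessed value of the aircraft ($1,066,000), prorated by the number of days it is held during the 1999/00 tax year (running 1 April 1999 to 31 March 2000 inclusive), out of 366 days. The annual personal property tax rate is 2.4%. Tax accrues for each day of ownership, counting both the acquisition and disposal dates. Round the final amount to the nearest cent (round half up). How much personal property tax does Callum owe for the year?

$13,421.11

Days held (22 September 1999 – 31 March 2000): 192 out of 366
Tax = $1,066,000 × 2.4% × 192/366 = $13,421.1148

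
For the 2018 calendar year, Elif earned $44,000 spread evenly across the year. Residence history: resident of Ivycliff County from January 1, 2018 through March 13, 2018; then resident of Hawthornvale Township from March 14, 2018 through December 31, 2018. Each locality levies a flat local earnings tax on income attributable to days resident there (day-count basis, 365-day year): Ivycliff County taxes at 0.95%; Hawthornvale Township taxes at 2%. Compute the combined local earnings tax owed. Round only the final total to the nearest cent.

$788.87

Ivycliff County, January 1 – March 13, 2018: 72 days → $44,000 × 0.95% × 72/365 = $82.4548
Hawthornvale Township, March 14 – December 31, 2018: 293 days → $44,000 × 2% × 293/365 = $706.4110
Total = $788.8658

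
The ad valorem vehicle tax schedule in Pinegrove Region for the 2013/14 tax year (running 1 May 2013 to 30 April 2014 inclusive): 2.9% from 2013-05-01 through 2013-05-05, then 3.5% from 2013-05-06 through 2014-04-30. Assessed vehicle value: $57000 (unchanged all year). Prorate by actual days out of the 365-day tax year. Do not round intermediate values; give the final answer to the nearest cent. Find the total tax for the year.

2013-05-01 to 2013-05-05: 5 days at 2.9% → $57000 × 2.9% × 5/365 = $22.6438
2013-05-06 to 2014-04-30: 360 days at 3.5% → $57000 × 3.5% × 360/365 = $1967.6712
Total = $1990.3151

$1990.32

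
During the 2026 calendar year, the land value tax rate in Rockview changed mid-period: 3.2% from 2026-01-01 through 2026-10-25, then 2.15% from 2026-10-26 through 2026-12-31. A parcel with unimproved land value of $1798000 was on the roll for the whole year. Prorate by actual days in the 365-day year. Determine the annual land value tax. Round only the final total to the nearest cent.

2026-01-01 to 2026-10-25: 298 days at 3.2% → $1798000 × 3.2% × 298/365 = $46974.5973
2026-10-26 to 2026-12-31: 67 days at 2.15% → $1798000 × 2.15% × 67/365 = $7095.9425
Total = $54070.5397

$54070.54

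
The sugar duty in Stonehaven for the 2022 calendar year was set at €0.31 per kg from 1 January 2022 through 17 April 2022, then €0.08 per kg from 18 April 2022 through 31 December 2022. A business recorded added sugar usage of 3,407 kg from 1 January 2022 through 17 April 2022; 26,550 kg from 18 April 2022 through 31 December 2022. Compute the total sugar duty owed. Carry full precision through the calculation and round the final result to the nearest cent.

€3,180.17

1 January – 17 April 2022: 3,407 kg at €0.31/kg → €1,056.17
18 April – 31 December 2022: 26,550 kg at €0.08/kg → €2,124.00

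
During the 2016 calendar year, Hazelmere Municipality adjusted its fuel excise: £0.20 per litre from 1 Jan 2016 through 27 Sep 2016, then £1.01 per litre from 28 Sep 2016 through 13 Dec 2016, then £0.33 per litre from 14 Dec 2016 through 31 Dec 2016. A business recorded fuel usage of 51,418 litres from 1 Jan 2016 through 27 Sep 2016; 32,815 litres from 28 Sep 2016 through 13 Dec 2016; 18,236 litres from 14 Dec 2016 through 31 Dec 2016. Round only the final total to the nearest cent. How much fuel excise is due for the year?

£49,444.63

1 Jan – 27 Sep 2016: 51,418 litres at £0.20/litre → £10,283.60
28 Sep – 13 Dec 2016: 32,815 litres at £1.01/litre → £33,143.15
14 Dec – 31 Dec 2016: 18,236 litres at £0.33/litre → £6,017.88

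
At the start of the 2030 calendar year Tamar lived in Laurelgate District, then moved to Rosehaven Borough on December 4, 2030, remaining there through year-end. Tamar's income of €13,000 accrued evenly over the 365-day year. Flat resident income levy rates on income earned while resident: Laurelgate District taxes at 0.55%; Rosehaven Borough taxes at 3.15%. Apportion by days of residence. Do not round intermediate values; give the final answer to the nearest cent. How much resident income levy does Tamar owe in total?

€97.43

Laurelgate District, January 1 – December 3, 2030: 337 days → €13,000 × 0.55% × 337/365 = €66.0151
Rosehaven Borough, December 4 – December 31, 2030: 28 days → €13,000 × 3.15% × 28/365 = €31.4137
Total = €97.4288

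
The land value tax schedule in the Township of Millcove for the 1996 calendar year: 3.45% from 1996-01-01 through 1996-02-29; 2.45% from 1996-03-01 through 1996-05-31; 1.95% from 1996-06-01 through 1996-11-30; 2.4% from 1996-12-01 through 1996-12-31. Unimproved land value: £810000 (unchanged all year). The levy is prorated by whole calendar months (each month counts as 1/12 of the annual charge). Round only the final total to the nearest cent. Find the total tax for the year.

1996-01-01 to 1996-02-29: 2 months at 3.45% → £810000 × 3.45% × 2/12 = £4657.5000
1996-03-01 to 1996-05-31: 3 months at 2.45% → £810000 × 2.45% × 3/12 = £4961.2500
1996-06-01 to 1996-11-30: 6 months at 1.95% → £810000 × 1.95% × 6/12 = £7897.5000
1996-12-01 to 1996-12-31: 1 month at 2.4% → £810000 × 2.4% × 1/12 = £1620.0000
Total = £19136.2500

£19136.25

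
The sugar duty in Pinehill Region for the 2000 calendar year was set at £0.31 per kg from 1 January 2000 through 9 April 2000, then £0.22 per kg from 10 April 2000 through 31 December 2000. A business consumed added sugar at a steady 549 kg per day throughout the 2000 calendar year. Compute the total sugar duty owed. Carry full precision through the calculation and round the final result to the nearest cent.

1 January – 9 April 2000: 100 days × 549 kg/day = 54,900 kg at £0.31/kg → £17,019.00
10 April – 31 December 2000: 266 days × 549 kg/day = 146,034 kg at £0.22/kg → £32,127.48

£49,146.48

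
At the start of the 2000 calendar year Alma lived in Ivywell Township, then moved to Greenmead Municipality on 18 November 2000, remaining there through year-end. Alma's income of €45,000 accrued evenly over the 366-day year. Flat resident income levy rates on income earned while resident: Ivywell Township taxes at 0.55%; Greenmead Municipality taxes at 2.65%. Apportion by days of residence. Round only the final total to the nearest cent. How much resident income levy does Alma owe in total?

Ivywell Township, 1 January – 17 November 2000: 322 days → €45,000 × 0.55% × 322/366 = €217.7459
Greenmead Municipality, 18 November – 31 December 2000: 44 days → €45,000 × 2.65% × 44/366 = €143.3607
Total = €361.1066

€361.11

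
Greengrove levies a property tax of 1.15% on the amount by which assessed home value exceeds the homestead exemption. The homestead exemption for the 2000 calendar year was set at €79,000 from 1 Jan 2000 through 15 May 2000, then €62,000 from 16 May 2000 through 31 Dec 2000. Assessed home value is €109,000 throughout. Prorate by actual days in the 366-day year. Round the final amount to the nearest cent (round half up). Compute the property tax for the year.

€467.86

1 Jan – 15 May 2000: 136 days, exemption €79,000 → (€109,000 − €79,000) × 1.15% × 136/366 = €128.1967
16 May – 31 Dec 2000: 230 days, exemption €62,000 → (€109,000 − €62,000) × 1.15% × 230/366 = €339.6585
Total = €467.8552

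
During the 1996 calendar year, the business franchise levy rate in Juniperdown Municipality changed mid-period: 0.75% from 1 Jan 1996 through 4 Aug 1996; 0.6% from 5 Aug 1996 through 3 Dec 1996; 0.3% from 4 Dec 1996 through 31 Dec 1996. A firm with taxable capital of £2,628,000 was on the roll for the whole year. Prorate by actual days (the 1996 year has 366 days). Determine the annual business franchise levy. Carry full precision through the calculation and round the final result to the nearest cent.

£17,502.05

1 Jan – 4 Aug 1996: 217 days at 0.75% → £2,628,000 × 0.75% × 217/366 = £11,685.9836
5 Aug – 3 Dec 1996: 121 days at 0.6% → £2,628,000 × 0.6% × 121/366 = £5,212.9180
4 Dec – 31 Dec 1996: 28 days at 0.3% → £2,628,000 × 0.3% × 28/366 = £603.1475
Total = £17,502.0492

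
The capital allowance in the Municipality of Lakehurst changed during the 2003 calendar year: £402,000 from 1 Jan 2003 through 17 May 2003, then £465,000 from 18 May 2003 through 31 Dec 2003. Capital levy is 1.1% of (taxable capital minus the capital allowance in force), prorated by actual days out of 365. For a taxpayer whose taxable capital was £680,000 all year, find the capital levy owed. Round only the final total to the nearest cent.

£2,625.11

1 Jan – 17 May 2003: 137 days, exemption £402,000 → (£680,000 − £402,000) × 1.1% × 137/365 = £1,147.7973
18 May – 31 Dec 2003: 228 days, exemption £465,000 → (£680,000 − £465,000) × 1.1% × 228/365 = £1,477.3151
Total = £2,625.1123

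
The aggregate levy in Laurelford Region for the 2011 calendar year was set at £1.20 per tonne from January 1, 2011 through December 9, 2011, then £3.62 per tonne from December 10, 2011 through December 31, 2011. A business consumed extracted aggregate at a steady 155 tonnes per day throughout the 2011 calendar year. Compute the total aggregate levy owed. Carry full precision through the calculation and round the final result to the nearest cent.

£76,142.20

January 1 – December 9, 2011: 343 days × 155 tonnes/day = 53,165 tonnes at £1.20/tonne → £63,798.00
December 10 – December 31, 2011: 22 days × 155 tonnes/day = 3,410 tonnes at £3.62/tonne → £12,344.20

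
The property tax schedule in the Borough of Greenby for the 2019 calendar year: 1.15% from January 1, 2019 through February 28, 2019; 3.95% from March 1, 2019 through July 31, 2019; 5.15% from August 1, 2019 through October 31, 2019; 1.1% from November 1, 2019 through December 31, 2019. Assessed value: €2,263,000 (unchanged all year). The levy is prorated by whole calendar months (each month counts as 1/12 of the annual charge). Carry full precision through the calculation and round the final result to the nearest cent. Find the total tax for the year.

January 1 – February 28, 2019: 2 months at 1.15% → €2,263,000 × 1.15% × 2/12 = €4,337.4167
March 1 – July 31, 2019: 5 months at 3.95% → €2,263,000 × 3.95% × 5/12 = €37,245.2083
August 1 – October 31, 2019: 3 months at 5.15% → €2,263,000 × 5.15% × 3/12 = €29,136.1250
November 1 – December 31, 2019: 2 months at 1.1% → €2,263,000 × 1.1% × 2/12 = €4,148.8333
Total = €74,867.5833

€74,867.58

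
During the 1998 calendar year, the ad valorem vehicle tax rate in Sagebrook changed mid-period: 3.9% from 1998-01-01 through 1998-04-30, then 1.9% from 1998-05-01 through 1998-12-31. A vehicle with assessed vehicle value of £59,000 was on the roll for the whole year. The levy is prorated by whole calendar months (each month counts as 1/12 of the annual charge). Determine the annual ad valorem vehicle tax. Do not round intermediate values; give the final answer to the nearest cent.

£1,514.33

1998-01-01 to 1998-04-30: 4 months at 3.9% → £59,000 × 3.9% × 4/12 = £767.0000
1998-05-01 to 1998-12-31: 8 months at 1.9% → £59,000 × 1.9% × 8/12 = £747.3333
Total = £1,514.3333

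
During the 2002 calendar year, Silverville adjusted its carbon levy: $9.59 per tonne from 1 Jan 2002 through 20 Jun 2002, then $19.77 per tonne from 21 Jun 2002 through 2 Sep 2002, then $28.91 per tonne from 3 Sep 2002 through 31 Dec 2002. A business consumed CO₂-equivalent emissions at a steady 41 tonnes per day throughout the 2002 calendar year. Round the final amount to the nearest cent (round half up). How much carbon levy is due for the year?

1 Jan – 20 Jun 2002: 171 days × 41 tonnes/day = 7,011 tonnes at $9.59/tonne → $67,235.49
21 Jun – 2 Sep 2002: 74 days × 41 tonnes/day = 3,034 tonnes at $19.77/tonne → $59,982.18
3 Sep – 31 Dec 2002: 120 days × 41 tonnes/day = 4,920 tonnes at $28.91/tonne → $142,237.20

$269,454.87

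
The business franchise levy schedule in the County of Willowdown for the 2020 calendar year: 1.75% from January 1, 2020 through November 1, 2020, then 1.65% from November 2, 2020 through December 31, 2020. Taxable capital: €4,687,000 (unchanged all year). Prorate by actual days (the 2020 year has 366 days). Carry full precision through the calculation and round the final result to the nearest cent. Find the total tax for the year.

€81,254.14

January 1 – November 1, 2020: 306 days at 1.75% → €4,687,000 × 1.75% × 306/366 = €68,576.1885
November 2 – December 31, 2020: 60 days at 1.65% → €4,687,000 × 1.65% × 60/366 = €12,677.9508
Total = €81,254.1393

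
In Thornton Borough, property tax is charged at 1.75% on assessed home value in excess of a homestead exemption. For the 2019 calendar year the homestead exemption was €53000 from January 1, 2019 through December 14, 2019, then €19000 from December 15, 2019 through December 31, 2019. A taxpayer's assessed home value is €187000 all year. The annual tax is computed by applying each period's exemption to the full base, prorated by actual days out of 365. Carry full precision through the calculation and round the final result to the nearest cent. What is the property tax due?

€2372.71

January 1 – December 14, 2019: 348 days, exemption €53000 → (€187000 − €53000) × 1.75% × 348/365 = €2235.7808
December 15 – December 31, 2019: 17 days, exemption €19000 → (€187000 − €19000) × 1.75% × 17/365 = €136.9315
Total = €2372.7123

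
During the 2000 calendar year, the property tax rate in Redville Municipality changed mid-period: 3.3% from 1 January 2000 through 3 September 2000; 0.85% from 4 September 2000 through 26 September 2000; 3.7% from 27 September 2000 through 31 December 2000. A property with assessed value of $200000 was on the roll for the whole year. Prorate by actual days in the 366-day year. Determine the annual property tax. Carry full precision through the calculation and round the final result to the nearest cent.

$6501.91

1 January – 3 September 2000: 247 days at 3.3% → $200000 × 3.3% × 247/366 = $4454.0984
4 September – 26 September 2000: 23 days at 0.85% → $200000 × 0.85% × 23/366 = $106.8306
27 September – 31 December 2000: 96 days at 3.7% → $200000 × 3.7% × 96/366 = $1940.9836
Total = $6501.9126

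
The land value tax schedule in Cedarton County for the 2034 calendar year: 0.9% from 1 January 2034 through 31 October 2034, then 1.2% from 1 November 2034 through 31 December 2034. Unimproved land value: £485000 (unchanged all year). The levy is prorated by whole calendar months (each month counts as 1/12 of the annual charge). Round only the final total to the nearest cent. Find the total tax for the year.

1 January – 31 October 2034: 10 months at 0.9% → £485000 × 0.9% × 10/12 = £3637.5000
1 November – 31 December 2034: 2 months at 1.2% → £485000 × 1.2% × 2/12 = £970.0000
Total = £4607.5000

£4607.50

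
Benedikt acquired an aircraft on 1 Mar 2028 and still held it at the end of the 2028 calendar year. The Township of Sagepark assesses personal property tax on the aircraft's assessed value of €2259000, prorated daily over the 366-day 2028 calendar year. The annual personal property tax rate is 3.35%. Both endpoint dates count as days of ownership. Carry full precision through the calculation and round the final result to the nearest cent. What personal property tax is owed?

€63270.52

Days held (1 Mar – 31 Dec 2028): 306 out of 366
Tax = €2259000 × 3.35% × 306/366 = €63270.5164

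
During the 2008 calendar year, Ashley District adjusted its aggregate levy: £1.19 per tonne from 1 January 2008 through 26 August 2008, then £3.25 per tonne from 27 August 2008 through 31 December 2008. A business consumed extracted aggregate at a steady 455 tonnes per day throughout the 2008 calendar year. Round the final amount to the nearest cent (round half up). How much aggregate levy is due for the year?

1 January – 26 August 2008: 239 days × 455 tonnes/day = 108,745 tonnes at £1.19/tonne → £129,406.55
27 August – 31 December 2008: 127 days × 455 tonnes/day = 57,785 tonnes at £3.25/tonne → £187,801.25

£317,207.80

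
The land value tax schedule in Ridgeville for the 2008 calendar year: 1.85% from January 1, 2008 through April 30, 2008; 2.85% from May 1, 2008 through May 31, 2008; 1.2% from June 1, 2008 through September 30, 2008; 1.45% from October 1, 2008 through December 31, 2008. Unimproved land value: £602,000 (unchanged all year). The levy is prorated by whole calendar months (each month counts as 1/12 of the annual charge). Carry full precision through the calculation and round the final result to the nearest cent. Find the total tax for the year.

£9,732.33

January 1 – April 30, 2008: 4 months at 1.85% → £602,000 × 1.85% × 4/12 = £3,712.3333
May 1 – May 31, 2008: 1 month at 2.85% → £602,000 × 2.85% × 1/12 = £1,429.7500
June 1 – September 30, 2008: 4 months at 1.2% → £602,000 × 1.2% × 4/12 = £2,408.0000
October 1 – December 31, 2008: 3 months at 1.45% → £602,000 × 1.45% × 3/12 = £2,182.2500
Total = £9,732.3333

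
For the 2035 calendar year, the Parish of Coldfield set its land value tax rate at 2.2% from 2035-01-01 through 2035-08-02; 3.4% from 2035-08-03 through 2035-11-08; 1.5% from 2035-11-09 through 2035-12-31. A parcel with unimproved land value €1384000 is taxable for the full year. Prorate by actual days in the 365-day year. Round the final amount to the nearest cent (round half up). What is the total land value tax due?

2035-01-01 to 2035-08-02: 214 days at 2.2% → €1384000 × 2.2% × 214/365 = €17851.7041
2035-08-03 to 2035-11-08: 98 days at 3.4% → €1384000 × 3.4% × 98/365 = €12634.2137
2035-11-09 to 2035-12-31: 53 days at 1.5% → €1384000 × 1.5% × 53/365 = €3014.4658
Total = €33500.3836

€33500.38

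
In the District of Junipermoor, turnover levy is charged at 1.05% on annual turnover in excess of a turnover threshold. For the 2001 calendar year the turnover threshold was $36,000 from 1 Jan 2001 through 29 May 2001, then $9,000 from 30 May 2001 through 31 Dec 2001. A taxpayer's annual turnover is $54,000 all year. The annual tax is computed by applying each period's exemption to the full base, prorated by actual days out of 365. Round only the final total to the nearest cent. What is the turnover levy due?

$356.77

1 Jan – 29 May 2001: 149 days, exemption $36,000 → ($54,000 − $36,000) × 1.05% × 149/365 = $77.1534
30 May – 31 Dec 2001: 216 days, exemption $9,000 → ($54,000 − $9,000) × 1.05% × 216/365 = $279.6164
Total = $356.7699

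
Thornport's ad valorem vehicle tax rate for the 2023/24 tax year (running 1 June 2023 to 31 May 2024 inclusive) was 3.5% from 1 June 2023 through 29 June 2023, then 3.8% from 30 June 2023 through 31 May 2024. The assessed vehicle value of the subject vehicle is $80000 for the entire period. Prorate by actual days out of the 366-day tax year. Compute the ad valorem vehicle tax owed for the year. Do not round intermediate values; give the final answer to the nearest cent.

$3020.98

1 June – 29 June 2023: 29 days at 3.5% → $80000 × 3.5% × 29/366 = $221.8579
30 June 2023 – 31 May 2024: 337 days at 3.8% → $80000 × 3.8% × 337/366 = $2799.1257
Total = $3020.9836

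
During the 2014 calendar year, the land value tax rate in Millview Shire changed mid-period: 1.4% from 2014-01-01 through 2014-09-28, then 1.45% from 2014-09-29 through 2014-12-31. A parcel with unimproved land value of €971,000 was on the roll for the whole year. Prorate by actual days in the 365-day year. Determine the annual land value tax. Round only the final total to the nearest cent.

2014-01-01 to 2014-09-28: 271 days at 1.4% → €971,000 × 1.4% × 271/365 = €10,093.0795
2014-09-29 to 2014-12-31: 94 days at 1.45% → €971,000 × 1.45% × 94/365 = €3,625.9534
Total = €13,719.0329

€13,719.03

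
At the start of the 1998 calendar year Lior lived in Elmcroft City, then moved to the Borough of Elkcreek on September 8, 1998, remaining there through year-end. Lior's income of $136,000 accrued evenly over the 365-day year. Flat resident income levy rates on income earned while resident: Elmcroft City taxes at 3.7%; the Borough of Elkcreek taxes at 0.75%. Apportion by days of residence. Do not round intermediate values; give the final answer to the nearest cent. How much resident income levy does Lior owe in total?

Elmcroft City, January 1 – September 7, 1998: 250 days → $136,000 × 3.7% × 250/365 = $3,446.5753
The Borough of Elkcreek, September 8 – December 31, 1998: 115 days → $136,000 × 0.75% × 115/365 = $321.3699
Total = $3,767.9452

$3,767.95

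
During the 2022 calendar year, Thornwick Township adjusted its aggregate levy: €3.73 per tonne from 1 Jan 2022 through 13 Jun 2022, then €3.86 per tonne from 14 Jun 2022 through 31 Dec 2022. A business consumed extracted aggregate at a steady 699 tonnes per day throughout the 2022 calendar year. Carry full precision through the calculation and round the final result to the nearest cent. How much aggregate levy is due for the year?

€969,918.42

1 Jan – 13 Jun 2022: 164 days × 699 tonnes/day = 114,636 tonnes at €3.73/tonne → €427,592.28
14 Jun – 31 Dec 2022: 201 days × 699 tonnes/day = 140,499 tonnes at €3.86/tonne → €542,326.14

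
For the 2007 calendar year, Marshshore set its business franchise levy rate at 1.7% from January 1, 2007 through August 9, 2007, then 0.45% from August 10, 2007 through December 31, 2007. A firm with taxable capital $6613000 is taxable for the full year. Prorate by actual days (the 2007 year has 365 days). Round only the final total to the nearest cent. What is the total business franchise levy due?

January 1 – August 9, 2007: 221 days at 1.7% → $6613000 × 1.7% × 221/365 = $68068.6055
August 10 – December 31, 2007: 144 days at 0.45% → $6613000 × 0.45% × 144/365 = $11740.3397
Total = $79808.9452

$79808.95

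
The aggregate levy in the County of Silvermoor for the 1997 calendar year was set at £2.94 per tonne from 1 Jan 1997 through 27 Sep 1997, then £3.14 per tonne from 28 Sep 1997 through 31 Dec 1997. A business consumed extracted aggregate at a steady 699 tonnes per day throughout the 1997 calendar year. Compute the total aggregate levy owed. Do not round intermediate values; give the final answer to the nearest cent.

1 Jan – 27 Sep 1997: 270 days × 699 tonnes/day = 188,730 tonnes at £2.94/tonne → £554,866.20
28 Sep – 31 Dec 1997: 95 days × 699 tonnes/day = 66,405 tonnes at £3.14/tonne → £208,511.70

£763,377.90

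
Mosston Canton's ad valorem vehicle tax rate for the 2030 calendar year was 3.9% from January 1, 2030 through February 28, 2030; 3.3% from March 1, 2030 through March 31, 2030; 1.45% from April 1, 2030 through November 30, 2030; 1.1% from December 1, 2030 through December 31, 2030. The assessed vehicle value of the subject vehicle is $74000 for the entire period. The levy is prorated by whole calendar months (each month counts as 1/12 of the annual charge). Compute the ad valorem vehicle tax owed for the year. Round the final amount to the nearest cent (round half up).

$1467.67

January 1 – February 28, 2030: 2 months at 3.9% → $74000 × 3.9% × 2/12 = $481.0000
March 1 – March 31, 2030: 1 month at 3.3% → $74000 × 3.3% × 1/12 = $203.5000
April 1 – November 30, 2030: 8 months at 1.45% → $74000 × 1.45% × 8/12 = $715.3333
December 1 – December 31, 2030: 1 month at 1.1% → $74000 × 1.1% × 1/12 = $67.8333
Total = $1467.6667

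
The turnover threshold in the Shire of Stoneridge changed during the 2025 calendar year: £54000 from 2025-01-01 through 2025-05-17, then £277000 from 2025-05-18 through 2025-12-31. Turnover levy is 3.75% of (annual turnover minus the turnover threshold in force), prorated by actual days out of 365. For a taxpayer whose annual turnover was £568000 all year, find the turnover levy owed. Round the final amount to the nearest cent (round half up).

£14051.30

2025-01-01 to 2025-05-17: 137 days, exemption £54000 → (£568000 − £54000) × 3.75% × 137/365 = £7234.7260
2025-05-18 to 2025-12-31: 228 days, exemption £277000 → (£568000 − £277000) × 3.75% × 228/365 = £6816.5753
Total = £14051.3014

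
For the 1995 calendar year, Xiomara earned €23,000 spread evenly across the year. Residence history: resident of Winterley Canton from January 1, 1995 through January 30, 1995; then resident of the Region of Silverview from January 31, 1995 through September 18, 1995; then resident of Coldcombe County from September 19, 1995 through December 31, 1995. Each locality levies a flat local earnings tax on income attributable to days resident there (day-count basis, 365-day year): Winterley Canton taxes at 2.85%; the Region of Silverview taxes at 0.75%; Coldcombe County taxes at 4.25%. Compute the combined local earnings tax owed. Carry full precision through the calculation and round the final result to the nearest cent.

€441.57

Winterley Canton, January 1 – January 30, 1995: 30 days → €23,000 × 2.85% × 30/365 = €53.8767
The Region of Silverview, January 31 – September 18, 1995: 231 days → €23,000 × 0.75% × 231/365 = €109.1712
Coldcombe County, September 19 – December 31, 1995: 104 days → €23,000 × 4.25% × 104/365 = €278.5205
Total = €441.5685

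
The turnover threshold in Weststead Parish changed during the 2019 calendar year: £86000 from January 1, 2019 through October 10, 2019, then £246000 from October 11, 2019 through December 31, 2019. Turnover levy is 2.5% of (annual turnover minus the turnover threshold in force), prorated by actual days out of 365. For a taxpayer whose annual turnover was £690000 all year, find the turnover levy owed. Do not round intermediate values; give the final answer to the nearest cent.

January 1 – October 10, 2019: 283 days, exemption £86000 → (£690000 − £86000) × 2.5% × 283/365 = £11707.6712
October 11 – December 31, 2019: 82 days, exemption £246000 → (£690000 − £246000) × 2.5% × 82/365 = £2493.6986
Total = £14201.3699

£14201.37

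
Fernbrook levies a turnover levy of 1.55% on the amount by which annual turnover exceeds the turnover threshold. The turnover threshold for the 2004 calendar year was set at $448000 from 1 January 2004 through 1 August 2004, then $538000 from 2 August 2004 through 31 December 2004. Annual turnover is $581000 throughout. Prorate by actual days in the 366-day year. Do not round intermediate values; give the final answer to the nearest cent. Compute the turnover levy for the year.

$1482.16

1 January – 1 August 2004: 214 days, exemption $448000 → ($581000 − $448000) × 1.55% × 214/366 = $1205.3579
2 August – 31 December 2004: 152 days, exemption $538000 → ($581000 − $538000) × 1.55% × 152/366 = $276.7978
Total = $1482.1557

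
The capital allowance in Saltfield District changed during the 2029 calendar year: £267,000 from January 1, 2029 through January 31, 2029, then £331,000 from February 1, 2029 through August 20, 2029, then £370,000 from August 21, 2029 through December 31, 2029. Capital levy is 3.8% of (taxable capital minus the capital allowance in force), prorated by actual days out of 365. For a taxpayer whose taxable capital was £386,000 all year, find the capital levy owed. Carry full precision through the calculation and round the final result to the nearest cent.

January 1 – January 31, 2029: 31 days, exemption £267,000 → (£386,000 − £267,000) × 3.8% × 31/365 = £384.0603
February 1 – August 20, 2029: 201 days, exemption £331,000 → (£386,000 − £331,000) × 3.8% × 201/365 = £1,150.9315
August 21 – December 31, 2029: 133 days, exemption £370,000 → (£386,000 − £370,000) × 3.8% × 133/365 = £221.5452
Total = £1,756.5370

£1,756.54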